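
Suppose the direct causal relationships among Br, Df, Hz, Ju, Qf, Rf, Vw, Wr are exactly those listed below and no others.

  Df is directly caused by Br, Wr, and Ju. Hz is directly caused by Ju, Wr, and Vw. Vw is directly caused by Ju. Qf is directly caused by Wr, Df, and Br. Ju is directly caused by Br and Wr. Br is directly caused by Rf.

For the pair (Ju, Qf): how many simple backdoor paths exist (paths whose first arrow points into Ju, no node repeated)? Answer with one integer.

A backdoor path from Ju to Qf is any simple undirected path whose first edge points into Ju (i.e. leaves Ju via a parent).
Parents of Ju: {Br, Wr}.
Enumerating:
  P1: Ju <- Wr -> Df <- Br -> Qf
  P2: Ju <- Wr -> Df -> Qf
  P3: Ju <- Wr -> Qf
  P4: Ju <- Br -> Df <- Wr -> Qf
  P5: Ju <- Br -> Df -> Qf
  P6: Ju <- Br -> Qf
That exhausts the simple backdoor paths. Count: 6.

6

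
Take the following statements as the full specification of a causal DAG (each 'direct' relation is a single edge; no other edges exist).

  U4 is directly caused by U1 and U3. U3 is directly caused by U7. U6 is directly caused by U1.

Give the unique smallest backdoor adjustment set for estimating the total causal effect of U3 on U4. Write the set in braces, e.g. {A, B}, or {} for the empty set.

Variables eligible for adjustment (non-descendants of U3, excluding U3 and U4): {U1, U6, U7}.
Backdoor paths from U3 to U4:
  (none)
With no backdoor paths the empty set already satisfies the criterion, and it is trivially minimal.

{}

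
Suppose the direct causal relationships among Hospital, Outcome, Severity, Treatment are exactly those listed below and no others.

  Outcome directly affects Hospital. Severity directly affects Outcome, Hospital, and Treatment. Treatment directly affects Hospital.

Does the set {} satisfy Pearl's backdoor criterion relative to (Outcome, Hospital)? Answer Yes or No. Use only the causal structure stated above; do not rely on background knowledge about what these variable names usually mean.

Backdoor paths from Outcome to Hospital (paths whose first edge points into Outcome):
  P1: Outcome <- Severity -> Treatment -> Hospital
  P2: Outcome <- Severity -> Hospital
Condition 1 (no descendant of Outcome in the set): holds — descendants of Outcome are {Hospital}; none are in {}.
Condition 2 (every backdoor path blocked by {}):
  P1: open — no interior node is in the conditioning set.
  P2: open — no interior node is in the conditioning set.
{} does not satisfy the backdoor criterion.

No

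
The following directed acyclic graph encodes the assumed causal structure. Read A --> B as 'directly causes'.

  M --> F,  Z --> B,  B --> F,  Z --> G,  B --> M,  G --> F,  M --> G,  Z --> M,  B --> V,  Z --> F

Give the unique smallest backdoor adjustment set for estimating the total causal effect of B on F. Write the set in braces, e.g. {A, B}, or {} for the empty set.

{Z}

Variables eligible for adjustment (non-descendants of B, excluding B and F): {Z}.
Backdoor paths from B to F:
  P1: B <- Z -> M -> G -> F
  P2: B <- Z -> M -> F
  P3: B <- Z -> G <- M -> F
  P4: B <- Z -> G -> F
  P5: B <- Z -> F
The empty set is not sufficient: P1 (B <- Z -> M -> G -> F) has no collider blocking it and no conditioned non-collider, so it is open.
Try {Z}:
  P1: blocked at fork node Z ∈ conditioning set.
  P2: blocked at fork node Z ∈ conditioning set.
  P3: blocked at fork node Z ∈ conditioning set.
  P4: blocked at fork node Z ∈ conditioning set.
  P5: blocked at fork node Z ∈ conditioning set.
{Z} contains no descendant of B and blocks every backdoor path.
{Z} is the unique smallest valid adjustment set.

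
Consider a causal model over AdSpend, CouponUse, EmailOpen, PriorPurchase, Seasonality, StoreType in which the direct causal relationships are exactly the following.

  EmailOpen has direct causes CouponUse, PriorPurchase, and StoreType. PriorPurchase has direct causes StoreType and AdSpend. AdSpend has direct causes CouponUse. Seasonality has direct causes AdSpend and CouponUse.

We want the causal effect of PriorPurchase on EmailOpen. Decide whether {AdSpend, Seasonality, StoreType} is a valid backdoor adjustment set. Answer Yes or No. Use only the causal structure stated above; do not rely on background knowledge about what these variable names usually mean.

Yes

Backdoor paths from PriorPurchase to EmailOpen (paths whose first edge points into PriorPurchase):
  P1: PriorPurchase <- AdSpend <- CouponUse -> EmailOpen
  P2: PriorPurchase <- AdSpend -> Seasonality <- CouponUse -> EmailOpen
  P3: PriorPurchase <- StoreType -> EmailOpen
Condition 1 (no descendant of PriorPurchase in the set): holds — descendants of PriorPurchase are {EmailOpen}; none are in {AdSpend, Seasonality, StoreType}.
Condition 2 (every backdoor path blocked by {AdSpend, Seasonality, StoreType}):
  P1: blocked at chain node AdSpend ∈ conditioning set.
  P2: blocked at fork node AdSpend ∈ conditioning set.
  P3: blocked at fork node StoreType ∈ conditioning set.
{AdSpend, Seasonality, StoreType} satisfies the backdoor criterion.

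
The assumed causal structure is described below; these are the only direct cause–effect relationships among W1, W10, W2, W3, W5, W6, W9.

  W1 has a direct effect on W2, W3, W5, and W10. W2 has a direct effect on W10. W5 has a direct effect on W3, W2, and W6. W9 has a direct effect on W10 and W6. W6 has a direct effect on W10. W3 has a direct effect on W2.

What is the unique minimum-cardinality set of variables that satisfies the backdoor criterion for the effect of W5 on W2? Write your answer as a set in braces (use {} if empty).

Variables eligible for adjustment (non-descendants of W5, excluding W5 and W2): {W1, W9}.
Backdoor paths from W5 to W2:
  P1: W5 <- W1 -> W3 -> W2
  P2: W5 <- W1 -> W2
  P3: W5 <- W1 -> W10 <- W2
The empty set is not sufficient: P1 (W5 <- W1 -> W3 -> W2) has no collider blocking it and no conditioned non-collider, so it is open.
Try {W1}:
  P1: blocked at fork node W1 ∈ conditioning set.
  P2: blocked at fork node W1 ∈ conditioning set.
  P3: blocked at fork node W1 ∈ conditioning set.
{W1} contains no descendant of W5 and blocks every backdoor path.
No other singleton works — e.g. {W9} leaves P1 open — so {W1} is the unique smallest valid adjustment set.

{W1}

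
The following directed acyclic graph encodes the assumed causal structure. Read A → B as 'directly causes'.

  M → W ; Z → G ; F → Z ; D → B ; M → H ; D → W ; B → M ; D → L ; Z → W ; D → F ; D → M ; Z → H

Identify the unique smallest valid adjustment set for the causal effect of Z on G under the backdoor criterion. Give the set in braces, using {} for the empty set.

{}

Variables eligible for adjustment (non-descendants of Z, excluding Z and G): {B, D, F, L, M}.
Backdoor paths from Z to G:
  (none)
With no backdoor paths the empty set already satisfies the criterion, and it is trivially minimal.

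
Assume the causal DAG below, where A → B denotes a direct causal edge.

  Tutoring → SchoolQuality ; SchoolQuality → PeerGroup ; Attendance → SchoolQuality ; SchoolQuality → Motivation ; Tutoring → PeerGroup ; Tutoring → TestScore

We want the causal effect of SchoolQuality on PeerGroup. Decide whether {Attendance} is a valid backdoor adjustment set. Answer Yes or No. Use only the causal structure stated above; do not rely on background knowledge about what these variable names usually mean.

No

Backdoor paths from SchoolQuality to PeerGroup (paths whose first edge points into SchoolQuality):
  P1: SchoolQuality <- Tutoring -> PeerGroup
Condition 1 (no descendant of SchoolQuality in the set): holds — descendants of SchoolQuality are {Motivation, PeerGroup}; none are in {Attendance}.
Condition 2 (every backdoor path blocked by {Attendance}):
  P1: open — no interior node is in the conditioning set.
{Attendance} does not satisfy the backdoor criterion.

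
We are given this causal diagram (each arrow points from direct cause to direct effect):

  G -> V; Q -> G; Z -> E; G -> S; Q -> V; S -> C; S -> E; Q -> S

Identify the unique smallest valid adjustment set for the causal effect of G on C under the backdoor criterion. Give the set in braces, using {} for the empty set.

{Q}

Variables eligible for adjustment (non-descendants of G, excluding G and C): {Q, Z}.
Backdoor paths from G to C:
  P1: G <- Q -> S -> C
The empty set is not sufficient: P1 (G <- Q -> S -> C) has no collider blocking it and no conditioned non-collider, so it is open.
Try {Q}:
  P1: blocked at fork node Q ∈ conditioning set.
{Q} contains no descendant of G and blocks every backdoor path.
No other singleton works — e.g. {Z} leaves P1 open — so {Q} is the unique smallest valid adjustment set.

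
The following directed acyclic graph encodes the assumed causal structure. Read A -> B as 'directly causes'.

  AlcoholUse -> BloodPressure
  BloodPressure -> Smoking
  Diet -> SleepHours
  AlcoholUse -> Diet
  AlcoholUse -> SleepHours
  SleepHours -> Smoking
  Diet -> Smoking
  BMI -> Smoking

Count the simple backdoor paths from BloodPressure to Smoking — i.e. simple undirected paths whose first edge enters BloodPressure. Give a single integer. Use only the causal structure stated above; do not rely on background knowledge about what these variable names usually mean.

4

A backdoor path from BloodPressure to Smoking is any simple undirected path whose first edge points into BloodPressure (i.e. leaves BloodPressure via a parent).
Parents of BloodPressure: {AlcoholUse}.
Enumerating:
  P1: BloodPressure <- AlcoholUse -> Diet -> SleepHours -> Smoking
  P2: BloodPressure <- AlcoholUse -> Diet -> Smoking
  P3: BloodPressure <- AlcoholUse -> SleepHours <- Diet -> Smoking
  P4: BloodPressure <- AlcoholUse -> SleepHours -> Smoking
That exhausts the simple backdoor paths. Count: 4.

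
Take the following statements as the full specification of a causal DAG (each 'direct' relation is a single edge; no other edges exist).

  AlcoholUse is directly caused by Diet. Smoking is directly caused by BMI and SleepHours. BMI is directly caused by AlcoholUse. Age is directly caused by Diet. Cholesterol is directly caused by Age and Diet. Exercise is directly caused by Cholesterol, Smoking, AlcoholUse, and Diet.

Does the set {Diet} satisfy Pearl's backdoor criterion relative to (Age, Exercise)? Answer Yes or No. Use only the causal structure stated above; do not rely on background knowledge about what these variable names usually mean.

Backdoor paths from Age to Exercise (paths whose first edge points into Age):
  P1: Age <- Diet -> AlcoholUse -> BMI -> Smoking -> Exercise
  P2: Age <- Diet -> AlcoholUse -> Exercise
  P3: Age <- Diet -> Cholesterol -> Exercise
  P4: Age <- Diet -> Exercise
Condition 1 (no descendant of Age in the set): holds — descendants of Age are {Cholesterol, Exercise}; none are in {Diet}.
Condition 2 (every backdoor path blocked by {Diet}):
  P1: blocked at fork node Diet ∈ conditioning set.
  P2: blocked at fork node Diet ∈ conditioning set.
  P3: blocked at fork node Diet ∈ conditioning set.
  P4: blocked at fork node Diet ∈ conditioning set.
{Diet} satisfies the backdoor criterion.

Yes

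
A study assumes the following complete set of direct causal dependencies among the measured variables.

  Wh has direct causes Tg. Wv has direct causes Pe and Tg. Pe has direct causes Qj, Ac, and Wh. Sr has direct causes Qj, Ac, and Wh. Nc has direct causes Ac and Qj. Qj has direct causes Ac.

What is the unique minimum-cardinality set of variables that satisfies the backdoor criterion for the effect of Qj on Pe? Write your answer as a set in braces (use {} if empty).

{Ac}

Variables eligible for adjustment (non-descendants of Qj, excluding Qj and Pe): {Ac, Tg, Wh}.
Backdoor paths from Qj to Pe:
  P1: Qj <- Ac -> Pe
  P2: Qj <- Ac -> Sr <- Wh <- Tg -> Wv <- Pe
  P3: Qj <- Ac -> Sr <- Wh -> Pe
The empty set is not sufficient: P1 (Qj <- Ac -> Pe) has no collider blocking it and no conditioned non-collider, so it is open.
Try {Ac}:
  P1: blocked at fork node Ac ∈ conditioning set.
  P2: blocked at fork node Ac ∈ conditioning set.
  P3: blocked at fork node Ac ∈ conditioning set.
{Ac} contains no descendant of Qj and blocks every backdoor path.
No other singleton works — e.g. {Tg} leaves P1 open — so {Ac} is the unique smallest valid adjustment set.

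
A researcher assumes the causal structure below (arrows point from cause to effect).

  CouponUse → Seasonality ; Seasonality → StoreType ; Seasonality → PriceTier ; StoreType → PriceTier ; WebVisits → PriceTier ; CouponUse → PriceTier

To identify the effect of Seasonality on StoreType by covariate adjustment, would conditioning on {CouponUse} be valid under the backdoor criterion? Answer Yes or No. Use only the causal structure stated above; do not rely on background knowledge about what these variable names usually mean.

Yes

Backdoor paths from Seasonality to StoreType (paths whose first edge points into Seasonality):
  P1: Seasonality <- CouponUse -> PriceTier <- StoreType
Condition 1 (no descendant of Seasonality in the set): holds — descendants of Seasonality are {PriceTier, StoreType}; none are in {CouponUse}.
Condition 2 (every backdoor path blocked by {CouponUse}):
  P1: blocked at fork node CouponUse ∈ conditioning set.
{CouponUse} satisfies the backdoor criterion.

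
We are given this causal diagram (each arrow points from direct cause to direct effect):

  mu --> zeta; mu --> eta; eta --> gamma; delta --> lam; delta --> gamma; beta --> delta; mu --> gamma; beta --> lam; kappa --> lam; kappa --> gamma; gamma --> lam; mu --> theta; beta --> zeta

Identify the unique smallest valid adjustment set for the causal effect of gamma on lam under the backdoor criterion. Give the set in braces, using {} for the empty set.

{delta, kappa}

Variables eligible for adjustment (non-descendants of gamma, excluding gamma and lam): {beta, delta, eta, kappa, mu, theta, zeta}.
Backdoor paths from gamma to lam:
  P1: gamma <- kappa -> lam
  P2: gamma <- mu -> zeta <- beta -> delta -> lam
  P3: gamma <- mu -> zeta <- beta -> lam
  P4: gamma <- delta <- beta -> lam
  P5: gamma <- delta -> lam
  P6: gamma <- eta <- mu -> zeta <- beta -> delta -> lam
  P7: gamma <- eta <- mu -> zeta <- beta -> lam
The empty set is not sufficient: P1 (gamma <- kappa -> lam) has no collider blocking it and no conditioned non-collider, so it is open.
Try {delta, kappa}:
  P1: blocked at fork node kappa ∈ conditioning set.
  P2: blocked at collider zeta (neither it nor any descendant is in the conditioning set).
  P3: blocked at collider zeta (neither it nor any descendant is in the conditioning set).
  P4: blocked at chain node delta ∈ conditioning set.
  P5: blocked at fork node delta ∈ conditioning set.
  P6: blocked at collider zeta (neither it nor any descendant is in the conditioning set).
  P7: blocked at collider zeta (neither it nor any descendant is in the conditioning set).
{delta, kappa} contains no descendant of gamma and blocks every backdoor path.
Every element of {delta, kappa} is needed (dropping delta leaves P4 open; dropping kappa leaves P1 open), so no proper subset is valid.
Among all size-2 subsets of the eligible variables, only {delta, kappa} blocks every backdoor path, so it is the unique smallest valid adjustment set.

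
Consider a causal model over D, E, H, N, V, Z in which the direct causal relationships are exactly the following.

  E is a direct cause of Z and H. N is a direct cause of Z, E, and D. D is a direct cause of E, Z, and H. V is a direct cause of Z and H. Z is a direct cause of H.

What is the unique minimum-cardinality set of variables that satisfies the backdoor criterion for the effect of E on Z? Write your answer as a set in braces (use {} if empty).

Variables eligible for adjustment (non-descendants of E, excluding E and Z): {D, N, V}.
Backdoor paths from E to Z:
  P1: E <- N -> D -> Z
  P2: E <- N -> D -> H <- V -> Z
  P3: E <- N -> D -> H <- Z
  P4: E <- N -> Z
  P5: E <- D <- N -> Z
  P6: E <- D -> Z
  P7: E <- D -> H <- V -> Z
  P8: E <- D -> H <- Z
The empty set is not sufficient: P1 (E <- N -> D -> Z) has no collider blocking it and no conditioned non-collider, so it is open.
Try {D, N}:
  P1: blocked at fork node N ∈ conditioning set.
  P2: blocked at fork node N ∈ conditioning set.
  P3: blocked at fork node N ∈ conditioning set.
  P4: blocked at fork node N ∈ conditioning set.
  P5: blocked at chain node D ∈ conditioning set.
  P6: blocked at fork node D ∈ conditioning set.
  P7: blocked at fork node D ∈ conditioning set.
  P8: blocked at fork node D ∈ conditioning set.
{D, N} contains no descendant of E and blocks every backdoor path.
Every element of {D, N} is needed (dropping D leaves P6 open; dropping N leaves P4 open), so no proper subset is valid.
Among all size-2 subsets of the eligible variables, only {D, N} blocks every backdoor path, so it is the unique smallest valid adjustment set.

{D, N}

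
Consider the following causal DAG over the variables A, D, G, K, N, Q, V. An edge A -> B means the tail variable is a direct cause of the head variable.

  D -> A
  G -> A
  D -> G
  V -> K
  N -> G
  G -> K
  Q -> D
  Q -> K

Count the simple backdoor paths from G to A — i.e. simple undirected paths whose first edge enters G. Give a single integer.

1

A backdoor path from G to A is any simple undirected path whose first edge points into G (i.e. leaves G via a parent).
Parents of G: {D, N}.
Enumerating:
  P1: G <- D -> A
That exhausts the simple backdoor paths. Count: 1.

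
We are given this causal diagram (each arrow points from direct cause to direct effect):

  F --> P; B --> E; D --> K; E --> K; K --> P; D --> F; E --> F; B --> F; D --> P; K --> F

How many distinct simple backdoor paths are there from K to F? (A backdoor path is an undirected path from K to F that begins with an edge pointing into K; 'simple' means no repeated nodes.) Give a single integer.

A backdoor path from K to F is any simple undirected path whose first edge points into K (i.e. leaves K via a parent).
Parents of K: {D, E}.
Enumerating:
  P1: K <- D -> F
  P2: K <- D -> P <- F
  P3: K <- E <- B -> F
  P4: K <- E -> F
That exhausts the simple backdoor paths. Count: 4.

4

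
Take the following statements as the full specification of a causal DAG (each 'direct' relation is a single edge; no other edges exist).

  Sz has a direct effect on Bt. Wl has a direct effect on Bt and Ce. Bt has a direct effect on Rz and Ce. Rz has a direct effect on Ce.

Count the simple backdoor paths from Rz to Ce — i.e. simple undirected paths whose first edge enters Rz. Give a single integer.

A backdoor path from Rz to Ce is any simple undirected path whose first edge points into Rz (i.e. leaves Rz via a parent).
Parents of Rz: {Bt}.
Enumerating:
  P1: Rz <- Bt <- Wl -> Ce
  P2: Rz <- Bt -> Ce
That exhausts the simple backdoor paths. Count: 2.

2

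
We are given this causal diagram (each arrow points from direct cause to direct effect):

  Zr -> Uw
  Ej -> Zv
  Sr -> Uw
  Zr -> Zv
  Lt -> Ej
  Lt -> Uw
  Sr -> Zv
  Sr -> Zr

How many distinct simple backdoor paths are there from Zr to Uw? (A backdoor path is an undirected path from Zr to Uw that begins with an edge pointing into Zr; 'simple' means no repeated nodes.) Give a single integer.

2

A backdoor path from Zr to Uw is any simple undirected path whose first edge points into Zr (i.e. leaves Zr via a parent).
Parents of Zr: {Sr}.
Enumerating:
  P1: Zr <- Sr -> Uw
  P2: Zr <- Sr -> Zv <- Ej <- Lt -> Uw
That exhausts the simple backdoor paths. Count: 2.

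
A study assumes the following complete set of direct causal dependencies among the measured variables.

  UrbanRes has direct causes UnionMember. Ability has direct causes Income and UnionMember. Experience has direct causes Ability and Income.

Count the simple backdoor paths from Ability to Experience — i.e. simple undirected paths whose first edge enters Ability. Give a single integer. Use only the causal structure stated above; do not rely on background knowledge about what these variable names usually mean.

1

A backdoor path from Ability to Experience is any simple undirected path whose first edge points into Ability (i.e. leaves Ability via a parent).
Parents of Ability: {Income, UnionMember}.
Enumerating:
  P1: Ability <- Income -> Experience
That exhausts the simple backdoor paths. Count: 1.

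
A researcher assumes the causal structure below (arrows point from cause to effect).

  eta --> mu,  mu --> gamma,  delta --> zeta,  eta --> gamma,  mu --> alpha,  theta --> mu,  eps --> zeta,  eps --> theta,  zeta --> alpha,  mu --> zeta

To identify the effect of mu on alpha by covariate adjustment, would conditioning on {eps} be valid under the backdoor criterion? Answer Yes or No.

Backdoor paths from mu to alpha (paths whose first edge points into mu):
  P1: mu <- theta <- eps -> zeta -> alpha
Condition 1 (no descendant of mu in the set): holds — descendants of mu are {alpha, gamma, zeta}; none are in {eps}.
Condition 2 (every backdoor path blocked by {eps}):
  P1: blocked at fork node eps ∈ conditioning set.
{eps} satisfies the backdoor criterion.

Yes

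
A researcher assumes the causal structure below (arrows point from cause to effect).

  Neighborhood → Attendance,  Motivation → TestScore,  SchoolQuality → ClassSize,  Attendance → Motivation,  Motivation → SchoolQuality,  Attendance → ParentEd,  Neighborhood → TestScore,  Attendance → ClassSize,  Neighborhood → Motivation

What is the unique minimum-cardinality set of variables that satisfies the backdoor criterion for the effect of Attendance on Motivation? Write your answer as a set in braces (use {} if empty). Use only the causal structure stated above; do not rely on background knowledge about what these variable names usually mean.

{Neighborhood}

Variables eligible for adjustment (non-descendants of Attendance, excluding Attendance and Motivation): {Neighborhood}.
Backdoor paths from Attendance to Motivation:
  P1: Attendance <- Neighborhood -> Motivation
  P2: Attendance <- Neighborhood -> TestScore <- Motivation
The empty set is not sufficient: P1 (Attendance <- Neighborhood -> Motivation) has no collider blocking it and no conditioned non-collider, so it is open.
Try {Neighborhood}:
  P1: blocked at fork node Neighborhood ∈ conditioning set.
  P2: blocked at fork node Neighborhood ∈ conditioning set.
{Neighborhood} contains no descendant of Attendance and blocks every backdoor path.
{Neighborhood} is the unique smallest valid adjustment set.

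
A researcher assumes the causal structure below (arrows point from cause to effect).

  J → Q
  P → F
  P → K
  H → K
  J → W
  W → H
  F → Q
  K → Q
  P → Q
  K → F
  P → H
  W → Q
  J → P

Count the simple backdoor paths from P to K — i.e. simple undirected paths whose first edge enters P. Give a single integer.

6

A backdoor path from P to K is any simple undirected path whose first edge points into P (i.e. leaves P via a parent).
Parents of P: {J}.
Enumerating:
  P1: P <- J -> W -> H -> K
  P2: P <- J -> W -> Q <- K
  P3: P <- J -> W -> Q <- F <- K
  P4: P <- J -> Q <- W -> H -> K
  P5: P <- J -> Q <- K
  P6: P <- J -> Q <- F <- K
That exhausts the simple backdoor paths. Count: 6.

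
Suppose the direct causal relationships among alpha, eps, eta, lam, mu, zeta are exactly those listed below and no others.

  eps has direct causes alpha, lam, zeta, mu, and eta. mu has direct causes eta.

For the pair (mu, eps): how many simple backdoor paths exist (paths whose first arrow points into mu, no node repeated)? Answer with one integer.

1

A backdoor path from mu to eps is any simple undirected path whose first edge points into mu (i.e. leaves mu via a parent).
Parents of mu: {eta}.
Enumerating:
  P1: mu <- eta -> eps
That exhausts the simple backdoor paths. Count: 1.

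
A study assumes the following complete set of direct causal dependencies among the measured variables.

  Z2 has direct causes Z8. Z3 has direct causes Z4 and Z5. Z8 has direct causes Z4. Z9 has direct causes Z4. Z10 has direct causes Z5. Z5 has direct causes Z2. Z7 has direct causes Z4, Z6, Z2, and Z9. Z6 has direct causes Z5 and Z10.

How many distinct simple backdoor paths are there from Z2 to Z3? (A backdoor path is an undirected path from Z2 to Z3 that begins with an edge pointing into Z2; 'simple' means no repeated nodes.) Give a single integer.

A backdoor path from Z2 to Z3 is any simple undirected path whose first edge points into Z2 (i.e. leaves Z2 via a parent).
Parents of Z2: {Z8}.
Enumerating:
  P1: Z2 <- Z8 <- Z4 -> Z3
  P2: Z2 <- Z8 <- Z4 -> Z9 -> Z7 <- Z6 <- Z5 -> Z3
  P3: Z2 <- Z8 <- Z4 -> Z9 -> Z7 <- Z6 <- Z10 <- Z5 -> Z3
  P4: Z2 <- Z8 <- Z4 -> Z7 <- Z6 <- Z5 -> Z3
  P5: Z2 <- Z8 <- Z4 -> Z7 <- Z6 <- Z10 <- Z5 -> Z3
That exhausts the simple backdoor paths. Count: 5.

5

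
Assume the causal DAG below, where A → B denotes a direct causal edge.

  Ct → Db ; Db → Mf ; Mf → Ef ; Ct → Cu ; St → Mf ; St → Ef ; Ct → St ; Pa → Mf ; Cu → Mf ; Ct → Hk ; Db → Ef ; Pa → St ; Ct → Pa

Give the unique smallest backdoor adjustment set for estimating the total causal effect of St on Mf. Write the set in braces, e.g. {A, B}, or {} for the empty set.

{Ct, Pa}

Variables eligible for adjustment (non-descendants of St, excluding St and Mf): {Ct, Cu, Db, Hk, Pa}.
Backdoor paths from St to Mf:
  P1: St <- Ct -> Cu -> Mf
  P2: St <- Ct -> Pa -> Mf
  P3: St <- Ct -> Db -> Mf
  P4: St <- Ct -> Db -> Ef <- Mf
  P5: St <- Pa <- Ct -> Cu -> Mf
  P6: St <- Pa <- Ct -> Db -> Mf
  P7: St <- Pa <- Ct -> Db -> Ef <- Mf
  P8: St <- Pa -> Mf
The empty set is not sufficient: P1 (St <- Ct -> Cu -> Mf) has no collider blocking it and no conditioned non-collider, so it is open.
Try {Ct, Pa}:
  P1: blocked at fork node Ct ∈ conditioning set.
  P2: blocked at fork node Ct ∈ conditioning set.
  P3: blocked at fork node Ct ∈ conditioning set.
  P4: blocked at fork node Ct ∈ conditioning set.
  P5: blocked at chain node Pa ∈ conditioning set.
  P6: blocked at chain node Pa ∈ conditioning set.
  P7: blocked at chain node Pa ∈ conditioning set.
  P8: blocked at fork node Pa ∈ conditioning set.
{Ct, Pa} contains no descendant of St and blocks every backdoor path.
Every element of {Ct, Pa} is needed (dropping Ct leaves P1 open; dropping Pa leaves P8 open), so no proper subset is valid.
Among all size-2 subsets of the eligible variables, only {Ct, Pa} blocks every backdoor path, so it is the unique smallest valid adjustment set.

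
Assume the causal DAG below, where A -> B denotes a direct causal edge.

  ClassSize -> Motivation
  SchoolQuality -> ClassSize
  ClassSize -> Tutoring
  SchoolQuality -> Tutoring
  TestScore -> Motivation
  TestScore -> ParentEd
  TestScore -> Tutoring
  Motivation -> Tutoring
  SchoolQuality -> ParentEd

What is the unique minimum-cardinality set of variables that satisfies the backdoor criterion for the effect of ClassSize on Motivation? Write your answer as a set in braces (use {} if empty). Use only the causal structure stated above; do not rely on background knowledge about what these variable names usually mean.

{}

Variables eligible for adjustment (non-descendants of ClassSize, excluding ClassSize and Motivation): {ParentEd, SchoolQuality, TestScore}.
Backdoor paths from ClassSize to Motivation:
  P1: ClassSize <- SchoolQuality -> ParentEd <- TestScore -> Motivation
  P2: ClassSize <- SchoolQuality -> ParentEd <- TestScore -> Tutoring <- Motivation
  P3: ClassSize <- SchoolQuality -> Tutoring <- TestScore -> Motivation
  P4: ClassSize <- SchoolQuality -> Tutoring <- Motivation
Each backdoor path contains an unconditioned collider, so every path is already blocked with the empty conditioning set:
  P1: blocked at collider ParentEd (neither it nor any descendant is in the conditioning set).
  P2: blocked at collider ParentEd (neither it nor any descendant is in the conditioning set).
  P3: blocked at collider Tutoring (neither it nor any descendant is in the conditioning set).
  P4: blocked at collider Tutoring (neither it nor any descendant is in the conditioning set).
The empty set is therefore the unique smallest valid set.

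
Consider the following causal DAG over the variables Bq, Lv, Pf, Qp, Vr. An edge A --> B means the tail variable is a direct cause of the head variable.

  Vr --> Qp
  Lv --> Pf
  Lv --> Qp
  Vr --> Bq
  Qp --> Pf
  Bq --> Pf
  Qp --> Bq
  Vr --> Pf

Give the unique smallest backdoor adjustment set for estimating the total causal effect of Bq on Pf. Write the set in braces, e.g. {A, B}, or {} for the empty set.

Variables eligible for adjustment (non-descendants of Bq, excluding Bq and Pf): {Lv, Qp, Vr}.
Backdoor paths from Bq to Pf:
  P1: Bq <- Vr -> Qp <- Lv -> Pf
  P2: Bq <- Vr -> Qp -> Pf
  P3: Bq <- Vr -> Pf
  P4: Bq <- Qp <- Vr -> Pf
  P5: Bq <- Qp <- Lv -> Pf
  P6: Bq <- Qp -> Pf
The empty set is not sufficient: P2 (Bq <- Vr -> Qp -> Pf) has no collider blocking it and no conditioned non-collider, so it is open.
Try {Qp, Vr}:
  P1: blocked at fork node Vr ∈ conditioning set.
  P2: blocked at fork node Vr ∈ conditioning set.
  P3: blocked at fork node Vr ∈ conditioning set.
  P4: blocked at chain node Qp ∈ conditioning set.
  P5: blocked at chain node Qp ∈ conditioning set.
  P6: blocked at fork node Qp ∈ conditioning set.
{Qp, Vr} contains no descendant of Bq and blocks every backdoor path.
Every element of {Qp, Vr} is needed (dropping Qp leaves P5 open; dropping Vr leaves P1 open), so no proper subset is valid.
Among all size-2 subsets of the eligible variables, only {Qp, Vr} blocks every backdoor path, so it is the unique smallest valid adjustment set.

{Qp, Vr}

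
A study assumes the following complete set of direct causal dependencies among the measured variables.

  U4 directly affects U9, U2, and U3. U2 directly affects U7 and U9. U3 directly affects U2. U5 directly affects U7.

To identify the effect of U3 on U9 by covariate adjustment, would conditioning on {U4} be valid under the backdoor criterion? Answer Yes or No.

Backdoor paths from U3 to U9 (paths whose first edge points into U3):
  P1: U3 <- U4 -> U2 -> U9
  P2: U3 <- U4 -> U9
Condition 1 (no descendant of U3 in the set): holds — descendants of U3 are {U2, U7, U9}; none are in {U4}.
Condition 2 (every backdoor path blocked by {U4}):
  P1: blocked at fork node U4 ∈ conditioning set.
  P2: blocked at fork node U4 ∈ conditioning set.
{U4} satisfies the backdoor criterion.

Yes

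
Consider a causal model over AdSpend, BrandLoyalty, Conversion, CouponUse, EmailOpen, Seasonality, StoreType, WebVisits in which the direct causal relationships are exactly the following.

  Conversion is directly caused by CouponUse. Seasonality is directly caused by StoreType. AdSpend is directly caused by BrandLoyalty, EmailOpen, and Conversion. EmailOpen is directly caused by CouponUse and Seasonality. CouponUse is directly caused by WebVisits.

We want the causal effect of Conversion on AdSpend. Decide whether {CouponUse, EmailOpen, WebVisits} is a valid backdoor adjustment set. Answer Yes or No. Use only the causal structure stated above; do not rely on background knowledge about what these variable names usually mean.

Backdoor paths from Conversion to AdSpend (paths whose first edge points into Conversion):
  P1: Conversion <- CouponUse -> EmailOpen -> AdSpend
Condition 1 (no descendant of Conversion in the set): holds — descendants of Conversion are {AdSpend}; none are in {CouponUse, EmailOpen, WebVisits}.
Condition 2 (every backdoor path blocked by {CouponUse, EmailOpen, WebVisits}):
  P1: blocked at fork node CouponUse ∈ conditioning set.
{CouponUse, EmailOpen, WebVisits} satisfies the backdoor criterion.

Yes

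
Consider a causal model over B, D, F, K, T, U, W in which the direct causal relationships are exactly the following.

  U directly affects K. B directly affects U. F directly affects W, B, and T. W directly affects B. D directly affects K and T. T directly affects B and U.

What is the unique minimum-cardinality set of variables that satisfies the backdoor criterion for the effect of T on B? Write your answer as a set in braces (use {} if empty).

Variables eligible for adjustment (non-descendants of T, excluding T and B): {D, F, W}.
Backdoor paths from T to B:
  P1: T <- D -> K <- U <- B
  P2: T <- F -> W -> B
  P3: T <- F -> B
The empty set is not sufficient: P2 (T <- F -> W -> B) has no collider blocking it and no conditioned non-collider, so it is open.
Try {F}:
  P1: blocked at collider K (neither it nor any descendant is in the conditioning set).
  P2: blocked at fork node F ∈ conditioning set.
  P3: blocked at fork node F ∈ conditioning set.
{F} contains no descendant of T and blocks every backdoor path.
No other singleton works — e.g. {D} leaves P2 open — so {F} is the unique smallest valid adjustment set.

{F}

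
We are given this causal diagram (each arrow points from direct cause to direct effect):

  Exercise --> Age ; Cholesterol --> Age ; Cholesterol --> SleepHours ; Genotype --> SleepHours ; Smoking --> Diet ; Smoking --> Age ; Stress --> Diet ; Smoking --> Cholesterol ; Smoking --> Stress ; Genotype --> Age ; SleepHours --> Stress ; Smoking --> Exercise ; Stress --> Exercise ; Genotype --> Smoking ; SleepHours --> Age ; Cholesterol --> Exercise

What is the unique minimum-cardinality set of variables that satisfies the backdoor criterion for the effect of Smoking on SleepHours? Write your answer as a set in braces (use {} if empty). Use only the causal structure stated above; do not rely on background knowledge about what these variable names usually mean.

{Genotype}

Variables eligible for adjustment (non-descendants of Smoking, excluding Smoking and SleepHours): {Genotype}.
Backdoor paths from Smoking to SleepHours:
  P1: Smoking <- Genotype -> SleepHours
  P2: Smoking <- Genotype -> Age <- Cholesterol -> SleepHours
  P3: Smoking <- Genotype -> Age <- Cholesterol -> Exercise <- Stress <- SleepHours
  P4: Smoking <- Genotype -> Age <- SleepHours
  P5: Smoking <- Genotype -> Age <- Exercise <- Cholesterol -> SleepHours
  P6: Smoking <- Genotype -> Age <- Exercise <- Stress <- SleepHours
The empty set is not sufficient: P1 (Smoking <- Genotype -> SleepHours) has no collider blocking it and no conditioned non-collider, so it is open.
Try {Genotype}:
  P1: blocked at fork node Genotype ∈ conditioning set.
  P2: blocked at fork node Genotype ∈ conditioning set.
  P3: blocked at fork node Genotype ∈ conditioning set.
  P4: blocked at fork node Genotype ∈ conditioning set.
  P5: blocked at fork node Genotype ∈ conditioning set.
  P6: blocked at fork node Genotype ∈ conditioning set.
{Genotype} contains no descendant of Smoking and blocks every backdoor path.
{Genotype} is the unique smallest valid adjustment set.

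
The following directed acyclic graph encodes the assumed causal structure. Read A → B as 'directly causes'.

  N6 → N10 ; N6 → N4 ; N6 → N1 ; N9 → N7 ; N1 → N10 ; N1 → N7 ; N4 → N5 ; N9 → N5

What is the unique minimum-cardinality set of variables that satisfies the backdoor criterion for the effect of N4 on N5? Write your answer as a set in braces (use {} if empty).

{}

Variables eligible for adjustment (non-descendants of N4, excluding N4 and N5): {N1, N10, N6, N7, N9}.
Backdoor paths from N4 to N5:
  P1: N4 <- N6 -> N1 -> N7 <- N9 -> N5
  P2: N4 <- N6 -> N10 <- N1 -> N7 <- N9 -> N5
Each backdoor path contains an unconditioned collider, so every path is already blocked with the empty conditioning set:
  P1: blocked at collider N7 (neither it nor any descendant is in the conditioning set).
  P2: blocked at collider N10 (neither it nor any descendant is in the conditioning set).
The empty set is therefore the unique smallest valid set.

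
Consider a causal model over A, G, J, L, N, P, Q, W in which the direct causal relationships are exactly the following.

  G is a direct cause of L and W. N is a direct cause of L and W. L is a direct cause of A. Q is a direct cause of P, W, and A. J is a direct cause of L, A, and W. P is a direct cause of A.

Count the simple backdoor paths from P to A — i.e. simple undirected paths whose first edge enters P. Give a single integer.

A backdoor path from P to A is any simple undirected path whose first edge points into P (i.e. leaves P via a parent).
Parents of P: {Q}.
Enumerating:
  P1: P <- Q -> A
  P2: P <- Q -> W <- N -> L <- J -> A
  P3: P <- Q -> W <- N -> L -> A
  P4: P <- Q -> W <- G -> L <- J -> A
  P5: P <- Q -> W <- G -> L -> A
  P6: P <- Q -> W <- J -> L -> A
  P7: P <- Q -> W <- J -> A
That exhausts the simple backdoor paths. Count: 7.

7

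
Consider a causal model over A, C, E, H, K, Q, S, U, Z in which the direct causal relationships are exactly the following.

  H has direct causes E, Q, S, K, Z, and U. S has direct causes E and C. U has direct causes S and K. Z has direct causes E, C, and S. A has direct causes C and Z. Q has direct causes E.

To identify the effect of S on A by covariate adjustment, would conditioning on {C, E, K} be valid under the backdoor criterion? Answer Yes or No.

Yes

Backdoor paths from S to A (paths whose first edge points into S):
  P1: S <- C -> Z -> A
  P2: S <- C -> A
  P3: S <- E -> Q -> H <- Z <- C -> A
  P4: S <- E -> Q -> H <- Z -> A
  P5: S <- E -> Z <- C -> A
  P6: S <- E -> Z -> A
  P7: S <- E -> H <- Z <- C -> A
  P8: S <- E -> H <- Z -> A
Condition 1 (no descendant of S in the set): holds — descendants of S are {A, H, U, Z}; none are in {C, E, K}.
Condition 2 (every backdoor path blocked by {C, E, K}):
  P1: blocked at fork node C ∈ conditioning set.
  P2: blocked at fork node C ∈ conditioning set.
  P3: blocked at fork node E ∈ conditioning set.
  P4: blocked at fork node E ∈ conditioning set.
  P5: blocked at fork node E ∈ conditioning set.
  P6: blocked at fork node E ∈ conditioning set.
  P7: blocked at fork node E ∈ conditioning set.
  P8: blocked at fork node E ∈ conditioning set.
{C, E, K} satisfies the backdoor criterion.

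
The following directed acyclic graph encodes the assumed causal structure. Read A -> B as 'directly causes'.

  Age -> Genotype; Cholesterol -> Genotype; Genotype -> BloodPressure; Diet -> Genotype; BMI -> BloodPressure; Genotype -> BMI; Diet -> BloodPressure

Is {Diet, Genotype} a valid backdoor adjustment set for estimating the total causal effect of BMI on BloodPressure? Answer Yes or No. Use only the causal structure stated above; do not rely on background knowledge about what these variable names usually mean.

Backdoor paths from BMI to BloodPressure (paths whose first edge points into BMI):
  P1: BMI <- Genotype <- Diet -> BloodPressure
  P2: BMI <- Genotype -> BloodPressure
Condition 1 (no descendant of BMI in the set): holds — descendants of BMI are {BloodPressure}; none are in {Diet, Genotype}.
Condition 2 (every backdoor path blocked by {Diet, Genotype}):
  P1: blocked at chain node Genotype ∈ conditioning set.
  P2: blocked at fork node Genotype ∈ conditioning set.
{Diet, Genotype} satisfies the backdoor criterion.

Yes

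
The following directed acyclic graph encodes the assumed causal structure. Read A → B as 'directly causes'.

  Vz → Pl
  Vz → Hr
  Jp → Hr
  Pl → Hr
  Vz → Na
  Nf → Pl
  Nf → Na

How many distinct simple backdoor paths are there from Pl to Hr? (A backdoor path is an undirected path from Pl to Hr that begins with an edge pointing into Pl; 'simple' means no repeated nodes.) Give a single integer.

2

A backdoor path from Pl to Hr is any simple undirected path whose first edge points into Pl (i.e. leaves Pl via a parent).
Parents of Pl: {Nf, Vz}.
Enumerating:
  P1: Pl <- Nf -> Na <- Vz -> Hr
  P2: Pl <- Vz -> Hr
That exhausts the simple backdoor paths. Count: 2.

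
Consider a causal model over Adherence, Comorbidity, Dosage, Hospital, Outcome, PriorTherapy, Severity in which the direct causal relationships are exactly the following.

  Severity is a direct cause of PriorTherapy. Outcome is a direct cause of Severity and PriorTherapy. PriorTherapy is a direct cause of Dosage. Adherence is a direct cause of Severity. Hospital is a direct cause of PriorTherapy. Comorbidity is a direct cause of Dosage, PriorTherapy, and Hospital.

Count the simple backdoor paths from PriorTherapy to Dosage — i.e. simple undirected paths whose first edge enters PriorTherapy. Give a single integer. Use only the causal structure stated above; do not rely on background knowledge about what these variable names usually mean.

2

A backdoor path from PriorTherapy to Dosage is any simple undirected path whose first edge points into PriorTherapy (i.e. leaves PriorTherapy via a parent).
Parents of PriorTherapy: {Comorbidity, Hospital, Outcome, Severity}.
Enumerating:
  P1: PriorTherapy <- Comorbidity -> Dosage
  P2: PriorTherapy <- Hospital <- Comorbidity -> Dosage
That exhausts the simple backdoor paths. Count: 2.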